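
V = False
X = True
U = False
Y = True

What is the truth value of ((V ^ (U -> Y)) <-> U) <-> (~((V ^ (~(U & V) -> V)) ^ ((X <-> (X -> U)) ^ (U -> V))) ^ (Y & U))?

U -> Y = False -> True = True
V ^ (U -> Y) = False ^ True = True
(V ^ (U -> Y)) <-> U = True <-> False = False
U & V = False & False = False
~(U & V) = ~False = True
~(U & V) -> V = True -> False = False
V ^ (~(U & V) -> V) = False ^ False = False
X -> U = True -> False = False
X <-> (X -> U) = True <-> False = False
U -> V = False -> False = True
(X <-> (X -> U)) ^ (U -> V) = False ^ True = True
(V ^ (~(U & V) -> V)) ^ ((X <-> (X -> U)) ^ (U -> V)) = False ^ True = True
~((V ^ (~(U & V) -> V)) ^ ((X <-> (X -> U)) ^ (U -> V))) = ~True = False
Y & U = True & False = False
~((V ^ (~(U & V) -> V)) ^ ((X <-> (X -> U)) ^ (U -> V))) ^ (Y & U) = False ^ False = False
((V ^ (U -> Y)) <-> U) <-> (~((V ^ (~(U & V) -> V)) ^ ((X <-> (X -> U)) ^ (U -> V))) ^ (Y & U)) = False <-> False = True

True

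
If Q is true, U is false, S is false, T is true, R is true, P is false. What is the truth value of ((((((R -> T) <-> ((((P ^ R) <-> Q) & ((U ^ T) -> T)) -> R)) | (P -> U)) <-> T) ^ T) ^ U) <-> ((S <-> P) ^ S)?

0

Substituting Q=1, U=0, S=0, T=1, R=1, P=0:
R -> T = 1 -> 1 = 1
P ^ R = 0 ^ 1 = 1
(P ^ R) <-> Q = 1 <-> 1 = 1
U ^ T = 0 ^ 1 = 1
(U ^ T) -> T = 1 -> 1 = 1
((P ^ R) <-> Q) & ((U ^ T) -> T) = 1 & 1 = 1
(((P ^ R) <-> Q) & ((U ^ T) -> T)) -> R = 1 -> 1 = 1
(R -> T) <-> ((((P ^ R) <-> Q) & ((U ^ T) -> T)) -> R) = 1 <-> 1 = 1
P -> U = 0 -> 0 = 1
((R -> T) <-> ((((P ^ R) <-> Q) & ((U ^ T) -> T)) -> R)) | (P -> U) = 1 | 1 = 1
(((R -> T) <-> ((((P ^ R) <-> Q) & ((U ^ T) -> T)) -> R)) | (P -> U)) <-> T = 1 <-> 1 = 1
((((R -> T) <-> ((((P ^ R) <-> Q) & ((U ^ T) -> T)) -> R)) | (P -> U)) <-> T) ^ T = 1 ^ 1 = 0
(((((R -> T) <-> ((((P ^ R) <-> Q) & ((U ^ T) -> T)) -> R)) | (P -> U)) <-> T) ^ T) ^ U = 0 ^ 0 = 0
S <-> P = 0 <-> 0 = 1
(S <-> P) ^ S = 1 ^ 0 = 1
((((((R -> T) <-> ((((P ^ R) <-> Q) & ((U ^ T) -> T)) -> R)) | (P -> U)) <-> T) ^ T) ^ U) <-> ((S <-> P) ^ S) = 0 <-> 1 = 0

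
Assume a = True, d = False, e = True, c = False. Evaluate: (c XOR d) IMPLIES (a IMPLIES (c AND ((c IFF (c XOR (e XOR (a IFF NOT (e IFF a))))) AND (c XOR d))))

Substituting a=True, d=False, e=True, c=False:
c XOR d = False XOR False = False
e IFF a = True IFF True = True
NOT (e IFF a) = NOT True = False
a IFF NOT (e IFF a) = True IFF False = False
e XOR (a IFF NOT (e IFF a)) = True XOR False = True
c XOR (e XOR (a IFF NOT (e IFF a))) = False XOR True = True
c IFF (c XOR (e XOR (a IFF NOT (e IFF a)))) = False IFF True = False
c XOR d = False XOR False = False
(c IFF (c XOR (e XOR (a IFF NOT (e IFF a))))) AND (c XOR d) = False AND False = False
c AND ((c IFF (c XOR (e XOR (a IFF NOT (e IFF a))))) AND (c XOR d)) = False AND False = False
a IMPLIES (c AND ((c IFF (c XOR (e XOR (a IFF NOT (e IFF a))))) AND (c XOR d))) = True IMPLIES False = False
(c XOR d) IMPLIES (a IMPLIES (c AND ((c IFF (c XOR (e XOR (a IFF NOT (e IFF a))))) AND (c XOR d)))) = False IMPLIES False = True

True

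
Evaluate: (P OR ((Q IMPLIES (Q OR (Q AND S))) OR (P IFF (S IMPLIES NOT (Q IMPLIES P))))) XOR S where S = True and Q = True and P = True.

Substituting S=True, Q=True, P=True:
Q AND S = True AND True = True
Q OR (Q AND S) = True OR True = True
Q IMPLIES (Q OR (Q AND S)) = True IMPLIES True = True
Q IMPLIES P = True IMPLIES True = True
NOT (Q IMPLIES P) = NOT True = False
S IMPLIES NOT (Q IMPLIES P) = True IMPLIES False = False
P IFF (S IMPLIES NOT (Q IMPLIES P)) = True IFF False = False
(Q IMPLIES (Q OR (Q AND S))) OR (P IFF (S IMPLIES NOT (Q IMPLIES P))) = True OR False = True
P OR ((Q IMPLIES (Q OR (Q AND S))) OR (P IFF (S IMPLIES NOT (Q IMPLIES P)))) = True OR True = True
(P OR ((Q IMPLIES (Q OR (Q AND S))) OR (P IFF (S IMPLIES NOT (Q IMPLIES P))))) XOR S = True XOR True = False

False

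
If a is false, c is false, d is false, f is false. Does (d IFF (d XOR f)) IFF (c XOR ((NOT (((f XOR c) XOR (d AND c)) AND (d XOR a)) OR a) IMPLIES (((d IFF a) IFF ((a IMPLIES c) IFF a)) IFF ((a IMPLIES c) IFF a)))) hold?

True

Substituting a=False, c=False, d=False, f=False:
d XOR f = False XOR False = False
d IFF (d XOR f) = False IFF False = True
f XOR c = False XOR False = False
d AND c = False AND False = False
(f XOR c) XOR (d AND c) = False XOR False = False
d XOR a = False XOR False = False
((f XOR c) XOR (d AND c)) AND (d XOR a) = False AND False = False
NOT (((f XOR c) XOR (d AND c)) AND (d XOR a)) = NOT False = True
NOT (((f XOR c) XOR (d AND c)) AND (d XOR a)) OR a = True OR False = True
d IFF a = False IFF False = True
a IMPLIES c = False IMPLIES False = True
(a IMPLIES c) IFF a = True IFF False = False
(d IFF a) IFF ((a IMPLIES c) IFF a) = True IFF False = False
a IMPLIES c = False IMPLIES False = True
(a IMPLIES c) IFF a = True IFF False = False
((d IFF a) IFF ((a IMPLIES c) IFF a)) IFF ((a IMPLIES c) IFF a) = False IFF False = True
(NOT (((f XOR c) XOR (d AND c)) AND (d XOR a)) OR a) IMPLIES (((d IFF a) IFF ((a IMPLIES c) IFF a)) IFF ((a IMPLIES c) IFF a)) = True IMPLIES True = True
c XOR ((NOT (((f XOR c) XOR (d AND c)) AND (d XOR a)) OR a) IMPLIES (((d IFF a) IFF ((a IMPLIES c) IFF a)) IFF ((a IMPLIES c) IFF a))) = False XOR True = True
(d IFF (d XOR f)) IFF (c XOR ((NOT (((f XOR c) XOR (d AND c)) AND (d XOR a)) OR a) IMPLIES (((d IFF a) IFF ((a IMPLIES c) IFF a)) IFF ((a IMPLIES c) IFF a)))) = True IFF True = True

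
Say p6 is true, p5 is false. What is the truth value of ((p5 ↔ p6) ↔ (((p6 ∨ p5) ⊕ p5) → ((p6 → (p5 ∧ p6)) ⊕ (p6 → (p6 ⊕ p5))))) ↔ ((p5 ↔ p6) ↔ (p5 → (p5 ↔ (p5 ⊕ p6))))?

p5 ↔ p6 = False ↔ True = False
p6 ∨ p5 = True ∨ False = True
(p6 ∨ p5) ⊕ p5 = True ⊕ False = True
p5 ∧ p6 = False ∧ True = False
p6 → (p5 ∧ p6) = True → False = False
p6 ⊕ p5 = True ⊕ False = True
p6 → (p6 ⊕ p5) = True → True = True
(p6 → (p5 ∧ p6)) ⊕ (p6 → (p6 ⊕ p5)) = False ⊕ True = True
((p6 ∨ p5) ⊕ p5) → ((p6 → (p5 ∧ p6)) ⊕ (p6 → (p6 ⊕ p5))) = True → True = True
(p5 ↔ p6) ↔ (((p6 ∨ p5) ⊕ p5) → ((p6 → (p5 ∧ p6)) ⊕ (p6 → (p6 ⊕ p5)))) = False ↔ True = False
p5 ↔ p6 = False ↔ True = False
p5 ⊕ p6 = False ⊕ True = True
p5 ↔ (p5 ⊕ p6) = False ↔ True = False
p5 → (p5 ↔ (p5 ⊕ p6)) = False → False = True
(p5 ↔ p6) ↔ (p5 → (p5 ↔ (p5 ⊕ p6))) = False ↔ True = False
((p5 ↔ p6) ↔ (((p6 ∨ p5) ⊕ p5) → ((p6 → (p5 ∧ p6)) ⊕ (p6 → (p6 ⊕ p5))))) ↔ ((p5 ↔ p6) ↔ (p5 → (p5 ↔ (p5 ⊕ p6)))) = False ↔ False = True

True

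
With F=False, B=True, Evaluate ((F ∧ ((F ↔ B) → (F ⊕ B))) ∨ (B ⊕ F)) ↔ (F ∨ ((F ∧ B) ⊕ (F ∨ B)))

F ↔ B = False ↔ True = False
F ⊕ B = False ⊕ True = True
(F ↔ B) → (F ⊕ B) = False → True = True
F ∧ ((F ↔ B) → (F ⊕ B)) = False ∧ True = False
B ⊕ F = True ⊕ False = True
(F ∧ ((F ↔ B) → (F ⊕ B))) ∨ (B ⊕ F) = False ∨ True = True
F ∧ B = False ∧ True = False
F ∨ B = False ∨ True = True
(F ∧ B) ⊕ (F ∨ B) = False ⊕ True = True
F ∨ ((F ∧ B) ⊕ (F ∨ B)) = False ∨ True = True
((F ∧ ((F ↔ B) → (F ⊕ B))) ∨ (B ⊕ F)) ↔ (F ∨ ((F ∧ B) ⊕ (F ∨ B))) = True ↔ True = True

True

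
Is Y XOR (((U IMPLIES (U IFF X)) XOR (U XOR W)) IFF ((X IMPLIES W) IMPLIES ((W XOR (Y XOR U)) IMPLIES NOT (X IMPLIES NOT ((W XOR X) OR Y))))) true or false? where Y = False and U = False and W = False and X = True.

True

Substituting Y=False, U=False, W=False, X=True:
U IFF X = False IFF True = False
U IMPLIES (U IFF X) = False IMPLIES False = True
U XOR W = False XOR False = False
(U IMPLIES (U IFF X)) XOR (U XOR W) = True XOR False = True
X IMPLIES W = True IMPLIES False = False
Y XOR U = False XOR False = False
W XOR (Y XOR U) = False XOR False = False
W XOR X = False XOR True = True
(W XOR X) OR Y = True OR False = True
NOT ((W XOR X) OR Y) = NOT True = False
X IMPLIES NOT ((W XOR X) OR Y) = True IMPLIES False = False
NOT (X IMPLIES NOT ((W XOR X) OR Y)) = NOT False = True
(W XOR (Y XOR U)) IMPLIES NOT (X IMPLIES NOT ((W XOR X) OR Y)) = False IMPLIES True = True
(X IMPLIES W) IMPLIES ((W XOR (Y XOR U)) IMPLIES NOT (X IMPLIES NOT ((W XOR X) OR Y))) = False IMPLIES True = True
((U IMPLIES (U IFF X)) XOR (U XOR W)) IFF ((X IMPLIES W) IMPLIES ((W XOR (Y XOR U)) IMPLIES NOT (X IMPLIES NOT ((W XOR X) OR Y)))) = True IFF True = True
Y XOR (((U IMPLIES (U IFF X)) XOR (U XOR W)) IFF ((X IMPLIES W) IMPLIES ((W XOR (Y XOR U)) IMPLIES NOT (X IMPLIES NOT ((W XOR X) OR Y))))) = False XOR True = True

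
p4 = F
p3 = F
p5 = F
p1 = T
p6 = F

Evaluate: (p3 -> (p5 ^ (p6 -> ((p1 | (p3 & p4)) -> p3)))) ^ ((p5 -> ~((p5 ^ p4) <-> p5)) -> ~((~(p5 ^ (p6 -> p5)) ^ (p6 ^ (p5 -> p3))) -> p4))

p3 & p4 = F & F = F
p1 | (p3 & p4) = T | F = T
(p1 | (p3 & p4)) -> p3 = T -> F = F
p6 -> ((p1 | (p3 & p4)) -> p3) = F -> F = T
p5 ^ (p6 -> ((p1 | (p3 & p4)) -> p3)) = F ^ T = T
p3 -> (p5 ^ (p6 -> ((p1 | (p3 & p4)) -> p3))) = F -> T = T
p5 ^ p4 = F ^ F = F
(p5 ^ p4) <-> p5 = F <-> F = T
~((p5 ^ p4) <-> p5) = ~T = F
p5 -> ~((p5 ^ p4) <-> p5) = F -> F = T
p6 -> p5 = F -> F = T
p5 ^ (p6 -> p5) = F ^ T = T
~(p5 ^ (p6 -> p5)) = ~T = F
p5 -> p3 = F -> F = T
p6 ^ (p5 -> p3) = F ^ T = T
~(p5 ^ (p6 -> p5)) ^ (p6 ^ (p5 -> p3)) = F ^ T = T
(~(p5 ^ (p6 -> p5)) ^ (p6 ^ (p5 -> p3))) -> p4 = T -> F = F
~((~(p5 ^ (p6 -> p5)) ^ (p6 ^ (p5 -> p3))) -> p4) = ~F = T
(p5 -> ~((p5 ^ p4) <-> p5)) -> ~((~(p5 ^ (p6 -> p5)) ^ (p6 ^ (p5 -> p3))) -> p4) = T -> T = T
(p3 -> (p5 ^ (p6 -> ((p1 | (p3 & p4)) -> p3)))) ^ ((p5 -> ~((p5 ^ p4) <-> p5)) -> ~((~(p5 ^ (p6 -> p5)) ^ (p6 ^ (p5 -> p3))) -> p4)) = T ^ T = F

F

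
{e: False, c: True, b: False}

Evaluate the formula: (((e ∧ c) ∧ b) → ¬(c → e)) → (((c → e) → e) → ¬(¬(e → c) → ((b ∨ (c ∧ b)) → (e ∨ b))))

e ∧ c = False ∧ True = False
(e ∧ c) ∧ b = False ∧ False = False
c → e = True → False = False
¬(c → e) = ¬False = True
((e ∧ c) ∧ b) → ¬(c → e) = False → True = True
c → e = True → False = False
(c → e) → e = False → False = True
e → c = False → True = True
¬(e → c) = ¬True = False
c ∧ b = True ∧ False = False
b ∨ (c ∧ b) = False ∨ False = False
e ∨ b = False ∨ False = False
(b ∨ (c ∧ b)) → (e ∨ b) = False → False = True
¬(e → c) → ((b ∨ (c ∧ b)) → (e ∨ b)) = False → True = True
¬(¬(e → c) → ((b ∨ (c ∧ b)) → (e ∨ b))) = ¬True = False
((c → e) → e) → ¬(¬(e → c) → ((b ∨ (c ∧ b)) → (e ∨ b))) = True → False = False
(((e ∧ c) ∧ b) → ¬(c → e)) → (((c → e) → e) → ¬(¬(e → c) → ((b ∨ (c ∧ b)) → (e ∨ b)))) = True → False = False

False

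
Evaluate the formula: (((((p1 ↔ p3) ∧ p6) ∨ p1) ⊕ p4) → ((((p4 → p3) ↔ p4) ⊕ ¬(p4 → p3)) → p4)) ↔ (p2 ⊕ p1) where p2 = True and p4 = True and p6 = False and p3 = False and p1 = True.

False

p1 ↔ p3 = True ↔ False = False
(p1 ↔ p3) ∧ p6 = False ∧ False = False
((p1 ↔ p3) ∧ p6) ∨ p1 = False ∨ True = True
(((p1 ↔ p3) ∧ p6) ∨ p1) ⊕ p4 = True ⊕ True = False
p4 → p3 = True → False = False
(p4 → p3) ↔ p4 = False ↔ True = False
p4 → p3 = True → False = False
¬(p4 → p3) = ¬False = True
((p4 → p3) ↔ p4) ⊕ ¬(p4 → p3) = False ⊕ True = True
(((p4 → p3) ↔ p4) ⊕ ¬(p4 → p3)) → p4 = True → True = True
((((p1 ↔ p3) ∧ p6) ∨ p1) ⊕ p4) → ((((p4 → p3) ↔ p4) ⊕ ¬(p4 → p3)) → p4) = False → True = True
p2 ⊕ p1 = True ⊕ True = False
(((((p1 ↔ p3) ∧ p6) ∨ p1) ⊕ p4) → ((((p4 → p3) ↔ p4) ⊕ ¬(p4 → p3)) → p4)) ↔ (p2 ⊕ p1) = True ↔ False = False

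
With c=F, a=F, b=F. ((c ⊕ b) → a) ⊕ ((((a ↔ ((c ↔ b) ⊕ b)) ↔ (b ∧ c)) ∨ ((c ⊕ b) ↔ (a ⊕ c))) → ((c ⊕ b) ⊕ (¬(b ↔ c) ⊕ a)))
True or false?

T

c ⊕ b = F ⊕ F = F
(c ⊕ b) → a = F → F = T
c ↔ b = F ↔ F = T
(c ↔ b) ⊕ b = T ⊕ F = T
a ↔ ((c ↔ b) ⊕ b) = F ↔ T = F
b ∧ c = F ∧ F = F
(a ↔ ((c ↔ b) ⊕ b)) ↔ (b ∧ c) = F ↔ F = T
c ⊕ b = F ⊕ F = F
a ⊕ c = F ⊕ F = F
(c ⊕ b) ↔ (a ⊕ c) = F ↔ F = T
((a ↔ ((c ↔ b) ⊕ b)) ↔ (b ∧ c)) ∨ ((c ⊕ b) ↔ (a ⊕ c)) = T ∨ T = T
c ⊕ b = F ⊕ F = F
b ↔ c = F ↔ F = T
¬(b ↔ c) = ¬T = F
¬(b ↔ c) ⊕ a = F ⊕ F = F
(c ⊕ b) ⊕ (¬(b ↔ c) ⊕ a) = F ⊕ F = F
(((a ↔ ((c ↔ b) ⊕ b)) ↔ (b ∧ c)) ∨ ((c ⊕ b) ↔ (a ⊕ c))) → ((c ⊕ b) ⊕ (¬(b ↔ c) ⊕ a)) = T → F = F
((c ⊕ b) → a) ⊕ ((((a ↔ ((c ↔ b) ⊕ b)) ↔ (b ∧ c)) ∨ ((c ⊕ b) ↔ (a ⊕ c))) → ((c ⊕ b) ⊕ (¬(b ↔ c) ⊕ a))) = T ⊕ F = T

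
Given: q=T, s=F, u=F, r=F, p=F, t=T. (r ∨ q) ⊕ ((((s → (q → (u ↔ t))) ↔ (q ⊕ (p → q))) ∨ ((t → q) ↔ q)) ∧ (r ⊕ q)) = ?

F

Substituting q=T, s=F, u=F, r=F, p=F, t=T:
r ∨ q = F ∨ T = T
u ↔ t = F ↔ T = F
q → (u ↔ t) = T → F = F
s → (q → (u ↔ t)) = F → F = T
p → q = F → T = T
q ⊕ (p → q) = T ⊕ T = F
(s → (q → (u ↔ t))) ↔ (q ⊕ (p → q)) = T ↔ F = F
t → q = T → T = T
(t → q) ↔ q = T ↔ T = T
((s → (q → (u ↔ t))) ↔ (q ⊕ (p → q))) ∨ ((t → q) ↔ q) = F ∨ T = T
r ⊕ q = F ⊕ T = T
(((s → (q → (u ↔ t))) ↔ (q ⊕ (p → q))) ∨ ((t → q) ↔ q)) ∧ (r ⊕ q) = T ∧ T = T
(r ∨ q) ⊕ ((((s → (q → (u ↔ t))) ↔ (q ⊕ (p → q))) ∨ ((t → q) ↔ q)) ∧ (r ⊕ q)) = T ⊕ T = F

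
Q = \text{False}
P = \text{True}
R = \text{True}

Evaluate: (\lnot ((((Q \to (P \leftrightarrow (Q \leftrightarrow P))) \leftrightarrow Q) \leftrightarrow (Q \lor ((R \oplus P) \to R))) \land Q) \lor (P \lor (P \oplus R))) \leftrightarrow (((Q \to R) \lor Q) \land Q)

Q \leftrightarrow P = \text{False} \leftrightarrow \text{True} = \text{False}
P \leftrightarrow (Q \leftrightarrow P) = \text{True} \leftrightarrow \text{False} = \text{False}
Q \to (P \leftrightarrow (Q \leftrightarrow P)) = \text{False} \to \text{False} = \text{True}
(Q \to (P \leftrightarrow (Q \leftrightarrow P))) \leftrightarrow Q = \text{True} \leftrightarrow \text{False} = \text{False}
R \oplus P = \text{True} \oplus \text{True} = \text{False}
(R \oplus P) \to R = \text{False} \to \text{True} = \text{True}
Q \lor ((R \oplus P) \to R) = \text{False} \lor \text{True} = \text{True}
((Q \to (P \leftrightarrow (Q \leftrightarrow P))) \leftrightarrow Q) \leftrightarrow (Q \lor ((R \oplus P) \to R)) = \text{False} \leftrightarrow \text{True} = \text{False}
(((Q \to (P \leftrightarrow (Q \leftrightarrow P))) \leftrightarrow Q) \leftrightarrow (Q \lor ((R \oplus P) \to R))) \land Q = \text{False} \land \text{False} = \text{False}
\lnot ((((Q \to (P \leftrightarrow (Q \leftrightarrow P))) \leftrightarrow Q) \leftrightarrow (Q \lor ((R \oplus P) \to R))) \land Q) = \lnot \text{False} = \text{True}
P \oplus R = \text{True} \oplus \text{True} = \text{False}
P \lor (P \oplus R) = \text{True} \lor \text{False} = \text{True}
\lnot ((((Q \to (P \leftrightarrow (Q \leftrightarrow P))) \leftrightarrow Q) \leftrightarrow (Q \lor ((R \oplus P) \to R))) \land Q) \lor (P \lor (P \oplus R)) = \text{True} \lor \text{True} = \text{True}
Q \to R = \text{False} \to \text{True} = \text{True}
(Q \to R) \lor Q = \text{True} \lor \text{False} = \text{True}
((Q \to R) \lor Q) \land Q = \text{True} \land \text{False} = \text{False}
(\lnot ((((Q \to (P \leftrightarrow (Q \leftrightarrow P))) \leftrightarrow Q) \leftrightarrow (Q \lor ((R \oplus P) \to R))) \land Q) \lor (P \lor (P \oplus R))) \leftrightarrow (((Q \to R) \lor Q) \land Q) = \text{True} \leftrightarrow \text{False} = \text{False}

\text{False}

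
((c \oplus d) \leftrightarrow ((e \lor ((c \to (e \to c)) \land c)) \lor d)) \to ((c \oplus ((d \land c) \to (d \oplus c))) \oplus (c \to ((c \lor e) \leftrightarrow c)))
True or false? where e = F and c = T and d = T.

T

c \oplus d = T \oplus T = F
e \to c = F \to T = T
c \to (e \to c) = T \to T = T
(c \to (e \to c)) \land c = T \land T = T
e \lor ((c \to (e \to c)) \land c) = F \lor T = T
(e \lor ((c \to (e \to c)) \land c)) \lor d = T \lor T = T
(c \oplus d) \leftrightarrow ((e \lor ((c \to (e \to c)) \land c)) \lor d) = F \leftrightarrow T = F
d \land c = T \land T = T
d \oplus c = T \oplus T = F
(d \land c) \to (d \oplus c) = T \to F = F
c \oplus ((d \land c) \to (d \oplus c)) = T \oplus F = T
c \lor e = T \lor F = T
(c \lor e) \leftrightarrow c = T \leftrightarrow T = T
c \to ((c \lor e) \leftrightarrow c) = T \to T = T
(c \oplus ((d \land c) \to (d \oplus c))) \oplus (c \to ((c \lor e) \leftrightarrow c)) = T \oplus T = F
((c \oplus d) \leftrightarrow ((e \lor ((c \to (e \to c)) \land c)) \lor d)) \to ((c \oplus ((d \land c) \to (d \oplus c))) \oplus (c \to ((c \lor e) \leftrightarrow c))) = F \to F = T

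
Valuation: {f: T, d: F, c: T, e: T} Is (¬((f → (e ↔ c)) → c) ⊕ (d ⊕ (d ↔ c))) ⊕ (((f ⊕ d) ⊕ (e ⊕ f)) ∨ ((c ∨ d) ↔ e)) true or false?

T

Substituting f=T, d=F, c=T, e=T:
e ↔ c = T ↔ T = T
f → (e ↔ c) = T → T = T
(f → (e ↔ c)) → c = T → T = T
¬((f → (e ↔ c)) → c) = ¬T = F
d ↔ c = F ↔ T = F
d ⊕ (d ↔ c) = F ⊕ F = F
¬((f → (e ↔ c)) → c) ⊕ (d ⊕ (d ↔ c)) = F ⊕ F = F
f ⊕ d = T ⊕ F = T
e ⊕ f = T ⊕ T = F
(f ⊕ d) ⊕ (e ⊕ f) = T ⊕ F = T
c ∨ d = T ∨ F = T
(c ∨ d) ↔ e = T ↔ T = T
((f ⊕ d) ⊕ (e ⊕ f)) ∨ ((c ∨ d) ↔ e) = T ∨ T = T
(¬((f → (e ↔ c)) → c) ⊕ (d ⊕ (d ↔ c))) ⊕ (((f ⊕ d) ⊕ (e ⊕ f)) ∨ ((c ∨ d) ↔ e)) = F ⊕ T = T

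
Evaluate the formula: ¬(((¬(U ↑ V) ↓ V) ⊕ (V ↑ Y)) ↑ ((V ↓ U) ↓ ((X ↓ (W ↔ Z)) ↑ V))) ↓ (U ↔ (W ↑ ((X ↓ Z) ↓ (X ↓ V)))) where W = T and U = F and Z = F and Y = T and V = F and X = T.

F

U ↑ V = F ↑ F = T
¬(U ↑ V) = ¬T = F
¬(U ↑ V) ↓ V = F ↓ F = T
V ↑ Y = F ↑ T = T
(¬(U ↑ V) ↓ V) ⊕ (V ↑ Y) = T ⊕ T = F
V ↓ U = F ↓ F = T
W ↔ Z = T ↔ F = F
X ↓ (W ↔ Z) = T ↓ F = F
(X ↓ (W ↔ Z)) ↑ V = F ↑ F = T
(V ↓ U) ↓ ((X ↓ (W ↔ Z)) ↑ V) = T ↓ T = F
((¬(U ↑ V) ↓ V) ⊕ (V ↑ Y)) ↑ ((V ↓ U) ↓ ((X ↓ (W ↔ Z)) ↑ V)) = F ↑ F = T
¬(((¬(U ↑ V) ↓ V) ⊕ (V ↑ Y)) ↑ ((V ↓ U) ↓ ((X ↓ (W ↔ Z)) ↑ V))) = ¬T = F
X ↓ Z = T ↓ F = F
X ↓ V = T ↓ F = F
(X ↓ Z) ↓ (X ↓ V) = F ↓ F = T
W ↑ ((X ↓ Z) ↓ (X ↓ V)) = T ↑ T = F
U ↔ (W ↑ ((X ↓ Z) ↓ (X ↓ V))) = F ↔ F = T
¬(((¬(U ↑ V) ↓ V) ⊕ (V ↑ Y)) ↑ ((V ↓ U) ↓ ((X ↓ (W ↔ Z)) ↑ V))) ↓ (U ↔ (W ↑ ((X ↓ Z) ↓ (X ↓ V)))) = F ↓ T = F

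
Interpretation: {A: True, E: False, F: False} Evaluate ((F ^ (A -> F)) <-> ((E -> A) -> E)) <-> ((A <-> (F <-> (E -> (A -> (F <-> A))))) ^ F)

Substituting A=True, E=False, F=False:
A -> F = True -> False = False
F ^ (A -> F) = False ^ False = False
E -> A = False -> True = True
(E -> A) -> E = True -> False = False
(F ^ (A -> F)) <-> ((E -> A) -> E) = False <-> False = True
F <-> A = False <-> True = False
A -> (F <-> A) = True -> False = False
E -> (A -> (F <-> A)) = False -> False = True
F <-> (E -> (A -> (F <-> A))) = False <-> True = False
A <-> (F <-> (E -> (A -> (F <-> A)))) = True <-> False = False
(A <-> (F <-> (E -> (A -> (F <-> A))))) ^ F = False ^ False = False
((F ^ (A -> F)) <-> ((E -> A) -> E)) <-> ((A <-> (F <-> (E -> (A -> (F <-> A))))) ^ F) = True <-> False = False

False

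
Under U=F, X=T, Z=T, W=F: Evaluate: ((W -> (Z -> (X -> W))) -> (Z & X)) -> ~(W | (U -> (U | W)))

F

X -> W = T -> F = F
Z -> (X -> W) = T -> F = F
W -> (Z -> (X -> W)) = F -> F = T
Z & X = T & T = T
(W -> (Z -> (X -> W))) -> (Z & X) = T -> T = T
U | W = F | F = F
U -> (U | W) = F -> F = T
W | (U -> (U | W)) = F | T = T
~(W | (U -> (U | W))) = ~T = F
((W -> (Z -> (X -> W))) -> (Z & X)) -> ~(W | (U -> (U | W))) = T -> F = F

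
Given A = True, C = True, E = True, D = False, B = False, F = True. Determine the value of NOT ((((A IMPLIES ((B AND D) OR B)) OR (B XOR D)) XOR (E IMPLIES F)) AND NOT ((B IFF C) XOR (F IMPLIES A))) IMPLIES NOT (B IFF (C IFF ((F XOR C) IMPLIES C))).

B AND D = False AND False = False
(B AND D) OR B = False OR False = False
A IMPLIES ((B AND D) OR B) = True IMPLIES False = False
B XOR D = False XOR False = False
(A IMPLIES ((B AND D) OR B)) OR (B XOR D) = False OR False = False
E IMPLIES F = True IMPLIES True = True
((A IMPLIES ((B AND D) OR B)) OR (B XOR D)) XOR (E IMPLIES F) = False XOR True = True
B IFF C = False IFF True = False
F IMPLIES A = True IMPLIES True = True
(B IFF C) XOR (F IMPLIES A) = False XOR True = True
NOT ((B IFF C) XOR (F IMPLIES A)) = NOT True = False
(((A IMPLIES ((B AND D) OR B)) OR (B XOR D)) XOR (E IMPLIES F)) AND NOT ((B IFF C) XOR (F IMPLIES A)) = True AND False = False
NOT ((((A IMPLIES ((B AND D) OR B)) OR (B XOR D)) XOR (E IMPLIES F)) AND NOT ((B IFF C) XOR (F IMPLIES A))) = NOT False = True
F XOR C = True XOR True = False
(F XOR C) IMPLIES C = False IMPLIES True = True
C IFF ((F XOR C) IMPLIES C) = True IFF True = True
B IFF (C IFF ((F XOR C) IMPLIES C)) = False IFF True = False
NOT (B IFF (C IFF ((F XOR C) IMPLIES C))) = NOT False = True
NOT ((((A IMPLIES ((B AND D) OR B)) OR (B XOR D)) XOR (E IMPLIES F)) AND NOT ((B IFF C) XOR (F IMPLIES A))) IMPLIES NOT (B IFF (C IFF ((F XOR C) IMPLIES C))) = True IMPLIES True = True

True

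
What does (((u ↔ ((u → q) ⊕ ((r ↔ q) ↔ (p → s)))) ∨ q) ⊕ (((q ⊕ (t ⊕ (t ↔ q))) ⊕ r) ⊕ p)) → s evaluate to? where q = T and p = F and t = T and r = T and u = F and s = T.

T

u → q = F → T = T
r ↔ q = T ↔ T = T
p → s = F → T = T
(r ↔ q) ↔ (p → s) = T ↔ T = T
(u → q) ⊕ ((r ↔ q) ↔ (p → s)) = T ⊕ T = F
u ↔ ((u → q) ⊕ ((r ↔ q) ↔ (p → s))) = F ↔ F = T
(u ↔ ((u → q) ⊕ ((r ↔ q) ↔ (p → s)))) ∨ q = T ∨ T = T
t ↔ q = T ↔ T = T
t ⊕ (t ↔ q) = T ⊕ T = F
q ⊕ (t ⊕ (t ↔ q)) = T ⊕ F = T
(q ⊕ (t ⊕ (t ↔ q))) ⊕ r = T ⊕ T = F
((q ⊕ (t ⊕ (t ↔ q))) ⊕ r) ⊕ p = F ⊕ F = F
((u ↔ ((u → q) ⊕ ((r ↔ q) ↔ (p → s)))) ∨ q) ⊕ (((q ⊕ (t ⊕ (t ↔ q))) ⊕ r) ⊕ p) = T ⊕ F = T
(((u ↔ ((u → q) ⊕ ((r ↔ q) ↔ (p → s)))) ∨ q) ⊕ (((q ⊕ (t ⊕ (t ↔ q))) ⊕ r) ⊕ p)) → s = T → T = T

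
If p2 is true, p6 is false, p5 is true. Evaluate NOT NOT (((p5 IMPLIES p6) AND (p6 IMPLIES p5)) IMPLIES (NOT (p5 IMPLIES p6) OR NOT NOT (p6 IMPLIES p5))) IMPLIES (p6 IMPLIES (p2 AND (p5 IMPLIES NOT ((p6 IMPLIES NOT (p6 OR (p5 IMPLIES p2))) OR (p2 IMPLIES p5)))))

true

p5 IMPLIES p6 = true IMPLIES false = false
p6 IMPLIES p5 = false IMPLIES true = true
(p5 IMPLIES p6) AND (p6 IMPLIES p5) = false AND true = false
p5 IMPLIES p6 = true IMPLIES false = false
NOT (p5 IMPLIES p6) = NOT false = true
p6 IMPLIES p5 = false IMPLIES true = true
NOT (p6 IMPLIES p5) = NOT true = false
NOT NOT (p6 IMPLIES p5) = NOT false = true
NOT (p5 IMPLIES p6) OR NOT NOT (p6 IMPLIES p5) = true OR true = true
((p5 IMPLIES p6) AND (p6 IMPLIES p5)) IMPLIES (NOT (p5 IMPLIES p6) OR NOT NOT (p6 IMPLIES p5)) = false IMPLIES true = true
NOT (((p5 IMPLIES p6) AND (p6 IMPLIES p5)) IMPLIES (NOT (p5 IMPLIES p6) OR NOT NOT (p6 IMPLIES p5))) = NOT true = false
NOT NOT (((p5 IMPLIES p6) AND (p6 IMPLIES p5)) IMPLIES (NOT (p5 IMPLIES p6) OR NOT NOT (p6 IMPLIES p5))) = NOT false = true
p5 IMPLIES p2 = true IMPLIES true = true
p6 OR (p5 IMPLIES p2) = false OR true = true
NOT (p6 OR (p5 IMPLIES p2)) = NOT true = false
p6 IMPLIES NOT (p6 OR (p5 IMPLIES p2)) = false IMPLIES false = true
p2 IMPLIES p5 = true IMPLIES true = true
(p6 IMPLIES NOT (p6 OR (p5 IMPLIES p2))) OR (p2 IMPLIES p5) = true OR true = true
NOT ((p6 IMPLIES NOT (p6 OR (p5 IMPLIES p2))) OR (p2 IMPLIES p5)) = NOT true = false
p5 IMPLIES NOT ((p6 IMPLIES NOT (p6 OR (p5 IMPLIES p2))) OR (p2 IMPLIES p5)) = true IMPLIES false = false
p2 AND (p5 IMPLIES NOT ((p6 IMPLIES NOT (p6 OR (p5 IMPLIES p2))) OR (p2 IMPLIES p5))) = true AND false = false
p6 IMPLIES (p2 AND (p5 IMPLIES NOT ((p6 IMPLIES NOT (p6 OR (p5 IMPLIES p2))) OR (p2 IMPLIES p5)))) = false IMPLIES false = true
NOT NOT (((p5 IMPLIES p6) AND (p6 IMPLIES p5)) IMPLIES (NOT (p5 IMPLIES p6) OR NOT NOT (p6 IMPLIES p5))) IMPLIES (p6 IMPLIES (p2 AND (p5 IMPLIES NOT ((p6 IMPLIES NOT (p6 OR (p5 IMPLIES p2))) OR (p2 IMPLIES p5))))) = true IMPLIES true = true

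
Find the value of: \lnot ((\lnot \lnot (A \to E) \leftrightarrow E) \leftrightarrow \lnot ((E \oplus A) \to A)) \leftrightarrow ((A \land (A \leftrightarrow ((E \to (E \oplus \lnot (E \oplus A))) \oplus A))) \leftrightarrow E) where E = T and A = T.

A \to E = T \to T = T
\lnot (A \to E) = \lnot T = F
\lnot \lnot (A \to E) = \lnot F = T
\lnot \lnot (A \to E) \leftrightarrow E = T \leftrightarrow T = T
E \oplus A = T \oplus T = F
(E \oplus A) \to A = F \to T = T
\lnot ((E \oplus A) \to A) = \lnot T = F
(\lnot \lnot (A \to E) \leftrightarrow E) \leftrightarrow \lnot ((E \oplus A) \to A) = T \leftrightarrow F = F
\lnot ((\lnot \lnot (A \to E) \leftrightarrow E) \leftrightarrow \lnot ((E \oplus A) \to A)) = \lnot F = T
E \oplus A = T \oplus T = F
\lnot (E \oplus A) = \lnot F = T
E \oplus \lnot (E \oplus A) = T \oplus T = F
E \to (E \oplus \lnot (E \oplus A)) = T \to F = F
(E \to (E \oplus \lnot (E \oplus A))) \oplus A = F \oplus T = T
A \leftrightarrow ((E \to (E \oplus \lnot (E \oplus A))) \oplus A) = T \leftrightarrow T = T
A \land (A \leftrightarrow ((E \to (E \oplus \lnot (E \oplus A))) \oplus A)) = T \land T = T
(A \land (A \leftrightarrow ((E \to (E \oplus \lnot (E \oplus A))) \oplus A))) \leftrightarrow E = T \leftrightarrow T = T
\lnot ((\lnot \lnot (A \to E) \leftrightarrow E) \leftrightarrow \lnot ((E \oplus A) \to A)) \leftrightarrow ((A \land (A \leftrightarrow ((E \to (E \oplus \lnot (E \oplus A))) \oplus A))) \leftrightarrow E) = T \leftrightarrow T = T

T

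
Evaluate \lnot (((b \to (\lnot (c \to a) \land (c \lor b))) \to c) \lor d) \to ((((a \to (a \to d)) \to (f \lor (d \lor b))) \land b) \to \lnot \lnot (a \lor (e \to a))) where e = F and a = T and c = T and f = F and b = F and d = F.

T

Substituting e=F, a=T, c=T, f=F, b=F, d=F:
c \to a = T \to T = T
\lnot (c \to a) = \lnot T = F
c \lor b = T \lor F = T
\lnot (c \to a) \land (c \lor b) = F \land T = F
b \to (\lnot (c \to a) \land (c \lor b)) = F \to F = T
(b \to (\lnot (c \to a) \land (c \lor b))) \to c = T \to T = T
((b \to (\lnot (c \to a) \land (c \lor b))) \to c) \lor d = T \lor F = T
\lnot (((b \to (\lnot (c \to a) \land (c \lor b))) \to c) \lor d) = \lnot T = F
a \to d = T \to F = F
a \to (a \to d) = T \to F = F
d \lor b = F \lor F = F
f \lor (d \lor b) = F \lor F = F
(a \to (a \to d)) \to (f \lor (d \lor b)) = F \to F = T
((a \to (a \to d)) \to (f \lor (d \lor b))) \land b = T \land F = F
e \to a = F \to T = T
a \lor (e \to a) = T \lor T = T
\lnot (a \lor (e \to a)) = \lnot T = F
\lnot \lnot (a \lor (e \to a)) = \lnot F = T
(((a \to (a \to d)) \to (f \lor (d \lor b))) \land b) \to \lnot \lnot (a \lor (e \to a)) = F \to T = T
\lnot (((b \to (\lnot (c \to a) \land (c \lor b))) \to c) \lor d) \to ((((a \to (a \to d)) \to (f \lor (d \lor b))) \land b) \to \lnot \lnot (a \lor (e \to a))) = F \to T = T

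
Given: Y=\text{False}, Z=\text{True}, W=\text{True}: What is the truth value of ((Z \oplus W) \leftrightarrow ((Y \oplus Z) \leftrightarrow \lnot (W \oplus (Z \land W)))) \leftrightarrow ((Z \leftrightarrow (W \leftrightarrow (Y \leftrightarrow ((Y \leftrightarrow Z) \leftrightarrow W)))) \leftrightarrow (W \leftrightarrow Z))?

\text{False}

Substituting Y=\text{False}, Z=\text{True}, W=\text{True}:
Z \oplus W = \text{True} \oplus \text{True} = \text{False}
Y \oplus Z = \text{False} \oplus \text{True} = \text{True}
Z \land W = \text{True} \land \text{True} = \text{True}
W \oplus (Z \land W) = \text{True} \oplus \text{True} = \text{False}
\lnot (W \oplus (Z \land W)) = \lnot \text{False} = \text{True}
(Y \oplus Z) \leftrightarrow \lnot (W \oplus (Z \land W)) = \text{True} \leftrightarrow \text{True} = \text{True}
(Z \oplus W) \leftrightarrow ((Y \oplus Z) \leftrightarrow \lnot (W \oplus (Z \land W))) = \text{False} \leftrightarrow \text{True} = \text{False}
Y \leftrightarrow Z = \text{False} \leftrightarrow \text{True} = \text{False}
(Y \leftrightarrow Z) \leftrightarrow W = \text{False} \leftrightarrow \text{True} = \text{False}
Y \leftrightarrow ((Y \leftrightarrow Z) \leftrightarrow W) = \text{False} \leftrightarrow \text{False} = \text{True}
W \leftrightarrow (Y \leftrightarrow ((Y \leftrightarrow Z) \leftrightarrow W)) = \text{True} \leftrightarrow \text{True} = \text{True}
Z \leftrightarrow (W \leftrightarrow (Y \leftrightarrow ((Y \leftrightarrow Z) \leftrightarrow W))) = \text{True} \leftrightarrow \text{True} = \text{True}
W \leftrightarrow Z = \text{True} \leftrightarrow \text{True} = \text{True}
(Z \leftrightarrow (W \leftrightarrow (Y \leftrightarrow ((Y \leftrightarrow Z) \leftrightarrow W)))) \leftrightarrow (W \leftrightarrow Z) = \text{True} \leftrightarrow \text{True} = \text{True}
((Z \oplus W) \leftrightarrow ((Y \oplus Z) \leftrightarrow \lnot (W \oplus (Z \land W)))) \leftrightarrow ((Z \leftrightarrow (W \leftrightarrow (Y \leftrightarrow ((Y \leftrightarrow Z) \leftrightarrow W)))) \leftrightarrow (W \leftrightarrow Z)) = \text{False} \leftrightarrow \text{True} = \text{False}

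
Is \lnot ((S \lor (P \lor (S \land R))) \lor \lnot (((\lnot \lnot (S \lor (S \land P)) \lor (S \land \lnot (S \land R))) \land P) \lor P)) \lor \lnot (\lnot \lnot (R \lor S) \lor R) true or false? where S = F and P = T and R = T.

F

Substituting S=F, P=T, R=T:
S \land R = F \land T = F
P \lor (S \land R) = T \lor F = T
S \lor (P \lor (S \land R)) = F \lor T = T
S \land P = F \land T = F
S \lor (S \land P) = F \lor F = F
\lnot (S \lor (S \land P)) = \lnot F = T
\lnot \lnot (S \lor (S \land P)) = \lnot T = F
S \land R = F \land T = F
\lnot (S \land R) = \lnot F = T
S \land \lnot (S \land R) = F \land T = F
\lnot \lnot (S \lor (S \land P)) \lor (S \land \lnot (S \land R)) = F \lor F = F
(\lnot \lnot (S \lor (S \land P)) \lor (S \land \lnot (S \land R))) \land P = F \land T = F
((\lnot \lnot (S \lor (S \land P)) \lor (S \land \lnot (S \land R))) \land P) \lor P = F \lor T = T
\lnot (((\lnot \lnot (S \lor (S \land P)) \lor (S \land \lnot (S \land R))) \land P) \lor P) = \lnot T = F
(S \lor (P \lor (S \land R))) \lor \lnot (((\lnot \lnot (S \lor (S \land P)) \lor (S \land \lnot (S \land R))) \land P) \lor P) = T \lor F = T
\lnot ((S \lor (P \lor (S \land R))) \lor \lnot (((\lnot \lnot (S \lor (S \land P)) \lor (S \land \lnot (S \land R))) \land P) \lor P)) = \lnot T = F
R \lor S = T \lor F = T
\lnot (R \lor S) = \lnot T = F
\lnot \lnot (R \lor S) = \lnot F = T
\lnot \lnot (R \lor S) \lor R = T \lor T = T
\lnot (\lnot \lnot (R \lor S) \lor R) = \lnot T = F
\lnot ((S \lor (P \lor (S \land R))) \lor \lnot (((\lnot \lnot (S \lor (S \land P)) \lor (S \land \lnot (S \land R))) \land P) \lor P)) \lor \lnot (\lnot \lnot (R \lor S) \lor R) = F \lor F = F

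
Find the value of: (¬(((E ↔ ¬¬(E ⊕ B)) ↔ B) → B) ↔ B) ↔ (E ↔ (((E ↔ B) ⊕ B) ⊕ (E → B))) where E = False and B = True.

False

E ⊕ B = False ⊕ True = True
¬(E ⊕ B) = ¬True = False
¬¬(E ⊕ B) = ¬False = True
E ↔ ¬¬(E ⊕ B) = False ↔ True = False
(E ↔ ¬¬(E ⊕ B)) ↔ B = False ↔ True = False
((E ↔ ¬¬(E ⊕ B)) ↔ B) → B = False → True = True
¬(((E ↔ ¬¬(E ⊕ B)) ↔ B) → B) = ¬True = False
¬(((E ↔ ¬¬(E ⊕ B)) ↔ B) → B) ↔ B = False ↔ True = False
E ↔ B = False ↔ True = False
(E ↔ B) ⊕ B = False ⊕ True = True
E → B = False → True = True
((E ↔ B) ⊕ B) ⊕ (E → B) = True ⊕ True = False
E ↔ (((E ↔ B) ⊕ B) ⊕ (E → B)) = False ↔ False = True
(¬(((E ↔ ¬¬(E ⊕ B)) ↔ B) → B) ↔ B) ↔ (E ↔ (((E ↔ B) ⊕ B) ⊕ (E → B))) = False ↔ True = False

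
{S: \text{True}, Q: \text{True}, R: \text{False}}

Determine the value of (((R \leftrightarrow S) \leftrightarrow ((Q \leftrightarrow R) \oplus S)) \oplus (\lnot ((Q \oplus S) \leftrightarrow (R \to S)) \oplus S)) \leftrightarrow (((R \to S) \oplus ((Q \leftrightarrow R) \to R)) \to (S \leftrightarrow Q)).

\text{False}

R \leftrightarrow S = \text{False} \leftrightarrow \text{True} = \text{False}
Q \leftrightarrow R = \text{True} \leftrightarrow \text{False} = \text{False}
(Q \leftrightarrow R) \oplus S = \text{False} \oplus \text{True} = \text{True}
(R \leftrightarrow S) \leftrightarrow ((Q \leftrightarrow R) \oplus S) = \text{False} \leftrightarrow \text{True} = \text{False}
Q \oplus S = \text{True} \oplus \text{True} = \text{False}
R \to S = \text{False} \to \text{True} = \text{True}
(Q \oplus S) \leftrightarrow (R \to S) = \text{False} \leftrightarrow \text{True} = \text{False}
\lnot ((Q \oplus S) \leftrightarrow (R \to S)) = \lnot \text{False} = \text{True}
\lnot ((Q \oplus S) \leftrightarrow (R \to S)) \oplus S = \text{True} \oplus \text{True} = \text{False}
((R \leftrightarrow S) \leftrightarrow ((Q \leftrightarrow R) \oplus S)) \oplus (\lnot ((Q \oplus S) \leftrightarrow (R \to S)) \oplus S) = \text{False} \oplus \text{False} = \text{False}
R \to S = \text{False} \to \text{True} = \text{True}
Q \leftrightarrow R = \text{True} \leftrightarrow \text{False} = \text{False}
(Q \leftrightarrow R) \to R = \text{False} \to \text{False} = \text{True}
(R \to S) \oplus ((Q \leftrightarrow R) \to R) = \text{True} \oplus \text{True} = \text{False}
S \leftrightarrow Q = \text{True} \leftrightarrow \text{True} = \text{True}
((R \to S) \oplus ((Q \leftrightarrow R) \to R)) \to (S \leftrightarrow Q) = \text{False} \to \text{True} = \text{True}
(((R \leftrightarrow S) \leftrightarrow ((Q \leftrightarrow R) \oplus S)) \oplus (\lnot ((Q \oplus S) \leftrightarrow (R \to S)) \oplus S)) \leftrightarrow (((R \to S) \oplus ((Q \leftrightarrow R) \to R)) \to (S \leftrightarrow Q)) = \text{False} \leftrightarrow \text{True} = \text{False}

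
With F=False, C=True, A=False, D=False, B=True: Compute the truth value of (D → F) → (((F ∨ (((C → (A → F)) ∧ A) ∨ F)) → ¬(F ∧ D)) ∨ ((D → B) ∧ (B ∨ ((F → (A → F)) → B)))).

D → F = False → False = True
A → F = False → False = True
C → (A → F) = True → True = True
(C → (A → F)) ∧ A = True ∧ False = False
((C → (A → F)) ∧ A) ∨ F = False ∨ False = False
F ∨ (((C → (A → F)) ∧ A) ∨ F) = False ∨ False = False
F ∧ D = False ∧ False = False
¬(F ∧ D) = ¬False = True
(F ∨ (((C → (A → F)) ∧ A) ∨ F)) → ¬(F ∧ D) = False → True = True
D → B = False → True = True
A → F = False → False = True
F → (A → F) = False → True = True
(F → (A → F)) → B = True → True = True
B ∨ ((F → (A → F)) → B) = True ∨ True = True
(D → B) ∧ (B ∨ ((F → (A → F)) → B)) = True ∧ True = True
((F ∨ (((C → (A → F)) ∧ A) ∨ F)) → ¬(F ∧ D)) ∨ ((D → B) ∧ (B ∨ ((F → (A → F)) → B))) = True ∨ True = True
(D → F) → (((F ∨ (((C → (A → F)) ∧ A) ∨ F)) → ¬(F ∧ D)) ∨ ((D → B) ∧ (B ∨ ((F → (A → F)) → B)))) = True → True = True

True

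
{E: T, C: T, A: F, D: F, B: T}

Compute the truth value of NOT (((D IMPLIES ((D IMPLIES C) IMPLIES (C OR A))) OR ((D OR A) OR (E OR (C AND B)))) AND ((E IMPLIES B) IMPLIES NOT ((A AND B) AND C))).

D IMPLIES C = F IMPLIES T = T
C OR A = T OR F = T
(D IMPLIES C) IMPLIES (C OR A) = T IMPLIES T = T
D IMPLIES ((D IMPLIES C) IMPLIES (C OR A)) = F IMPLIES T = T
D OR A = F OR F = F
C AND B = T AND T = T
E OR (C AND B) = T OR T = T
(D OR A) OR (E OR (C AND B)) = F OR T = T
(D IMPLIES ((D IMPLIES C) IMPLIES (C OR A))) OR ((D OR A) OR (E OR (C AND B))) = T OR T = T
E IMPLIES B = T IMPLIES T = T
A AND B = F AND T = F
(A AND B) AND C = F AND T = F
NOT ((A AND B) AND C) = NOT F = T
(E IMPLIES B) IMPLIES NOT ((A AND B) AND C) = T IMPLIES T = T
((D IMPLIES ((D IMPLIES C) IMPLIES (C OR A))) OR ((D OR A) OR (E OR (C AND B)))) AND ((E IMPLIES B) IMPLIES NOT ((A AND B) AND C)) = T AND T = T
NOT (((D IMPLIES ((D IMPLIES C) IMPLIES (C OR A))) OR ((D OR A) OR (E OR (C AND B)))) AND ((E IMPLIES B) IMPLIES NOT ((A AND B) AND C))) = NOT T = F

F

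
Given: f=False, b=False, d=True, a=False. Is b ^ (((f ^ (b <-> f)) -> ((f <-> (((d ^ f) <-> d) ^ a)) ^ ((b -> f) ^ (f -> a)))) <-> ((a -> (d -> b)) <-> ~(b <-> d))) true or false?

False

b <-> f = False <-> False = True
f ^ (b <-> f) = False ^ True = True
d ^ f = True ^ False = True
(d ^ f) <-> d = True <-> True = True
((d ^ f) <-> d) ^ a = True ^ False = True
f <-> (((d ^ f) <-> d) ^ a) = False <-> True = False
b -> f = False -> False = True
f -> a = False -> False = True
(b -> f) ^ (f -> a) = True ^ True = False
(f <-> (((d ^ f) <-> d) ^ a)) ^ ((b -> f) ^ (f -> a)) = False ^ False = False
(f ^ (b <-> f)) -> ((f <-> (((d ^ f) <-> d) ^ a)) ^ ((b -> f) ^ (f -> a))) = True -> False = False
d -> b = True -> False = False
a -> (d -> b) = False -> False = True
b <-> d = False <-> True = False
~(b <-> d) = ~False = True
(a -> (d -> b)) <-> ~(b <-> d) = True <-> True = True
((f ^ (b <-> f)) -> ((f <-> (((d ^ f) <-> d) ^ a)) ^ ((b -> f) ^ (f -> a)))) <-> ((a -> (d -> b)) <-> ~(b <-> d)) = False <-> True = False
b ^ (((f ^ (b <-> f)) -> ((f <-> (((d ^ f) <-> d) ^ a)) ^ ((b -> f) ^ (f -> a)))) <-> ((a -> (d -> b)) <-> ~(b <-> d))) = False ^ False = False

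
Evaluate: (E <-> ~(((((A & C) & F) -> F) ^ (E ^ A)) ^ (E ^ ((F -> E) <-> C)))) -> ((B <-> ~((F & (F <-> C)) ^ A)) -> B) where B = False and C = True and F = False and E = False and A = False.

True

A & C = False & True = False
(A & C) & F = False & False = False
((A & C) & F) -> F = False -> False = True
E ^ A = False ^ False = False
(((A & C) & F) -> F) ^ (E ^ A) = True ^ False = True
F -> E = False -> False = True
(F -> E) <-> C = True <-> True = True
E ^ ((F -> E) <-> C) = False ^ True = True
((((A & C) & F) -> F) ^ (E ^ A)) ^ (E ^ ((F -> E) <-> C)) = True ^ True = False
~(((((A & C) & F) -> F) ^ (E ^ A)) ^ (E ^ ((F -> E) <-> C))) = ~False = True
E <-> ~(((((A & C) & F) -> F) ^ (E ^ A)) ^ (E ^ ((F -> E) <-> C))) = False <-> True = False
F <-> C = False <-> True = False
F & (F <-> C) = False & False = False
(F & (F <-> C)) ^ A = False ^ False = False
~((F & (F <-> C)) ^ A) = ~False = True
B <-> ~((F & (F <-> C)) ^ A) = False <-> True = False
(B <-> ~((F & (F <-> C)) ^ A)) -> B = False -> False = True
(E <-> ~(((((A & C) & F) -> F) ^ (E ^ A)) ^ (E ^ ((F -> E) <-> C)))) -> ((B <-> ~((F & (F <-> C)) ^ A)) -> B) = False -> True = True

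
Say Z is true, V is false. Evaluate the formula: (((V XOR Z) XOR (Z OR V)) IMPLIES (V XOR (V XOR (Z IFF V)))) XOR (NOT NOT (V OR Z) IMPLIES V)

Substituting Z=True, V=False:
V XOR Z = False XOR True = True
Z OR V = True OR False = True
(V XOR Z) XOR (Z OR V) = True XOR True = False
Z IFF V = True IFF False = False
V XOR (Z IFF V) = False XOR False = False
V XOR (V XOR (Z IFF V)) = False XOR False = False
((V XOR Z) XOR (Z OR V)) IMPLIES (V XOR (V XOR (Z IFF V))) = False IMPLIES False = True
V OR Z = False OR True = True
NOT (V OR Z) = NOT True = False
NOT NOT (V OR Z) = NOT False = True
NOT NOT (V OR Z) IMPLIES V = True IMPLIES False = False
(((V XOR Z) XOR (Z OR V)) IMPLIES (V XOR (V XOR (Z IFF V)))) XOR (NOT NOT (V OR Z) IMPLIES V) = True XOR False = True

True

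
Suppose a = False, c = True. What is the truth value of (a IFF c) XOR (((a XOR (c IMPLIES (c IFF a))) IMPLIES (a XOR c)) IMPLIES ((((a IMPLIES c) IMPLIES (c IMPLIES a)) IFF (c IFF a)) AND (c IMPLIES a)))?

a IFF c = False IFF True = False
c IFF a = True IFF False = False
c IMPLIES (c IFF a) = True IMPLIES False = False
a XOR (c IMPLIES (c IFF a)) = False XOR False = False
a XOR c = False XOR True = True
(a XOR (c IMPLIES (c IFF a))) IMPLIES (a XOR c) = False IMPLIES True = True
a IMPLIES c = False IMPLIES True = True
c IMPLIES a = True IMPLIES False = False
(a IMPLIES c) IMPLIES (c IMPLIES a) = True IMPLIES False = False
c IFF a = True IFF False = False
((a IMPLIES c) IMPLIES (c IMPLIES a)) IFF (c IFF a) = False IFF False = True
c IMPLIES a = True IMPLIES False = False
(((a IMPLIES c) IMPLIES (c IMPLIES a)) IFF (c IFF a)) AND (c IMPLIES a) = True AND False = False
((a XOR (c IMPLIES (c IFF a))) IMPLIES (a XOR c)) IMPLIES ((((a IMPLIES c) IMPLIES (c IMPLIES a)) IFF (c IFF a)) AND (c IMPLIES a)) = True IMPLIES False = False
(a IFF c) XOR (((a XOR (c IMPLIES (c IFF a))) IMPLIES (a XOR c)) IMPLIES ((((a IMPLIES c) IMPLIES (c IMPLIES a)) IFF (c IFF a)) AND (c IMPLIES a))) = False XOR False = False

False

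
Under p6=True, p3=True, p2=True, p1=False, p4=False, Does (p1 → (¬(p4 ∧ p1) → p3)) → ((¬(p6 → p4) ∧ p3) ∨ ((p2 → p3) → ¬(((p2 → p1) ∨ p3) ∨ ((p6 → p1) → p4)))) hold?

p4 ∧ p1 = False ∧ False = False
¬(p4 ∧ p1) = ¬False = True
¬(p4 ∧ p1) → p3 = True → True = True
p1 → (¬(p4 ∧ p1) → p3) = False → True = True
p6 → p4 = True → False = False
¬(p6 → p4) = ¬False = True
¬(p6 → p4) ∧ p3 = True ∧ True = True
p2 → p3 = True → True = True
p2 → p1 = True → False = False
(p2 → p1) ∨ p3 = False ∨ True = True
p6 → p1 = True → False = False
(p6 → p1) → p4 = False → False = True
((p2 → p1) ∨ p3) ∨ ((p6 → p1) → p4) = True ∨ True = True
¬(((p2 → p1) ∨ p3) ∨ ((p6 → p1) → p4)) = ¬True = False
(p2 → p3) → ¬(((p2 → p1) ∨ p3) ∨ ((p6 → p1) → p4)) = True → False = False
(¬(p6 → p4) ∧ p3) ∨ ((p2 → p3) → ¬(((p2 → p1) ∨ p3) ∨ ((p6 → p1) → p4))) = True ∨ False = True
(p1 → (¬(p4 ∧ p1) → p3)) → ((¬(p6 → p4) ∧ p3) ∨ ((p2 → p3) → ¬(((p2 → p1) ∨ p3) ∨ ((p6 → p1) → p4)))) = True → True = True

True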